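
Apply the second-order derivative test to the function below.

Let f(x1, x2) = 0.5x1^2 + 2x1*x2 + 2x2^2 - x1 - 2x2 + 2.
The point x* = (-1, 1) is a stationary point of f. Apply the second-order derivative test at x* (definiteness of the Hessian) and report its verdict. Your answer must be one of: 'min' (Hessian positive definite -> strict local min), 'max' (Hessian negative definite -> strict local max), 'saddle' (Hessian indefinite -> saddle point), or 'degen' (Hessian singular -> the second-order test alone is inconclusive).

Compute the Hessian H = grad^2 f:
  H = [[1, 2], [2, 4]]
Verify stationarity: grad f(x*) = H x* + g = (0, 0).
Eigenvalues of H: 0, 5.
H has a zero eigenvalue (singular; positive semidefinite but not definite), so H is neither positive definite, negative definite, nor indefinite. The second-order test alone is inconclusive -> degen.
(Indeed, f is constant along the null direction of H through x*, so x* is not a strict local extremum.)

degen


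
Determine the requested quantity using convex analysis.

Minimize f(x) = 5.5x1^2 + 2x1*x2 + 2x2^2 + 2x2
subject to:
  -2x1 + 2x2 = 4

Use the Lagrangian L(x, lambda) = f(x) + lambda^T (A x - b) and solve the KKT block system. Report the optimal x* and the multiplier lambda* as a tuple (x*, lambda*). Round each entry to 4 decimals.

Form the Lagrangian:
  L(x, lambda) = (1/2) x^T Q x + c^T x + lambda^T (A x - b)
Stationarity (grad_x L = 0): Q x + c + A^T lambda = 0.
Primal feasibility: A x = b.

This gives the KKT block system:
  [ Q   A^T ] [ x     ]   [-c ]
  [ A    0  ] [ lambda ] = [ b ]

Solving the linear system:
  x*      = (-0.7368, 1.2632)
  lambda* = (-2.7895)
  f(x*)   = 6.8421

x* = (-0.7368, 1.2632), lambda* = (-2.7895)


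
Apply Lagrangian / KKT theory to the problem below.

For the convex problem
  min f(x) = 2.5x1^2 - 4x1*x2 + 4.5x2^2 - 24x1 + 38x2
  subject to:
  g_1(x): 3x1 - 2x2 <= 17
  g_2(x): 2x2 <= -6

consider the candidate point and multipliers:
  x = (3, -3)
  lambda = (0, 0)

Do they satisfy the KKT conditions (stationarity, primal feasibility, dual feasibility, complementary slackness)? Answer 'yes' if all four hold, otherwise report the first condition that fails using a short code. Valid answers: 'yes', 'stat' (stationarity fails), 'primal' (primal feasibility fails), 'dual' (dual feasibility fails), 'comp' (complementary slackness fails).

Gradient of f: grad f(x) = Q x + c = (3, -1)
Constraint values g_i(x) = a_i^T x - b_i:
  g_1((3, -3)) = -2
  g_2((3, -3)) = 0
Stationarity residual: grad f(x) + sum_i lambda_i a_i = (3, -1)
  -> stationarity FAILS
Primal feasibility (all g_i <= 0): OK
Dual feasibility (all lambda_i >= 0): OK
Complementary slackness (lambda_i * g_i(x) = 0 for all i): OK

Verdict: the first failing condition is stationarity -> stat.

stat


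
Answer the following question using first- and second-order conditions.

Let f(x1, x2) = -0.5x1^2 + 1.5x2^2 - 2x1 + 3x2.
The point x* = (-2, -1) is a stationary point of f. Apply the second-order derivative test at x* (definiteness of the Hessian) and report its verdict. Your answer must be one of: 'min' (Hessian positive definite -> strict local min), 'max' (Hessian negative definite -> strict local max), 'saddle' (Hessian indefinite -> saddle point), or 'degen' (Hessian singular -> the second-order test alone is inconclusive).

Compute the Hessian H = grad^2 f:
  H = [[-1, 0], [0, 3]]
Verify stationarity: grad f(x*) = H x* + g = (0, 0).
Eigenvalues of H: -1, 3.
Eigenvalues have mixed signs, so H is indefinite -> x* is a saddle point.

saddle


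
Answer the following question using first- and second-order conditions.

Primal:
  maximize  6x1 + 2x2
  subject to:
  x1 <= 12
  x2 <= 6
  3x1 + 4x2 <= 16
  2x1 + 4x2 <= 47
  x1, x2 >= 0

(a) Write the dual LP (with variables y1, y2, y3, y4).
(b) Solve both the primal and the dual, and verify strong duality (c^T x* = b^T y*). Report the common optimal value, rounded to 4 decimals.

The standard primal-dual pair for 'max c^T x s.t. A x <= b, x >= 0' is:
  Dual:  min b^T y  s.t.  A^T y >= c,  y >= 0.

So the dual LP is:
  minimize  12y1 + 6y2 + 16y3 + 47y4
  subject to:
    y1 + 3y3 + 2y4 >= 6
    y2 + 4y3 + 4y4 >= 2
    y1, y2, y3, y4 >= 0

Solving the primal: x* = (5.3333, 0).
  primal value c^T x* = 32.
Solving the dual: y* = (0, 0, 2, 0).
  dual value b^T y* = 32.
Strong duality: c^T x* = b^T y*. Confirmed.

32


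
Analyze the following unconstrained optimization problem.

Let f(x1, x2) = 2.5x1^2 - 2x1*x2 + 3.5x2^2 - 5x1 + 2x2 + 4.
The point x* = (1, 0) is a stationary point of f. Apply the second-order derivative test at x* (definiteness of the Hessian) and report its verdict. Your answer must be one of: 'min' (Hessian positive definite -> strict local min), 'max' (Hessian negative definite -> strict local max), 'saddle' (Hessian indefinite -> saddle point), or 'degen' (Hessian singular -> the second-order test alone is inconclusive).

Compute the Hessian H = grad^2 f:
  H = [[5, -2], [-2, 7]]
Verify stationarity: grad f(x*) = H x* + g = (0, 0).
Eigenvalues of H: 3.7639, 8.2361.
Both eigenvalues > 0, so H is positive definite -> x* is a strict local min.

min


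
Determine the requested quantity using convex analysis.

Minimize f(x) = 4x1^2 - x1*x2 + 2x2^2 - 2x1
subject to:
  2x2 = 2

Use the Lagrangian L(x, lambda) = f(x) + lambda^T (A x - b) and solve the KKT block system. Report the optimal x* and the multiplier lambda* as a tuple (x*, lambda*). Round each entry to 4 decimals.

Form the Lagrangian:
  L(x, lambda) = (1/2) x^T Q x + c^T x + lambda^T (A x - b)
Stationarity (grad_x L = 0): Q x + c + A^T lambda = 0.
Primal feasibility: A x = b.

This gives the KKT block system:
  [ Q   A^T ] [ x     ]   [-c ]
  [ A    0  ] [ lambda ] = [ b ]

Solving the linear system:
  x*      = (0.375, 1)
  lambda* = (-1.8125)
  f(x*)   = 1.4375

x* = (0.375, 1), lambda* = (-1.8125)


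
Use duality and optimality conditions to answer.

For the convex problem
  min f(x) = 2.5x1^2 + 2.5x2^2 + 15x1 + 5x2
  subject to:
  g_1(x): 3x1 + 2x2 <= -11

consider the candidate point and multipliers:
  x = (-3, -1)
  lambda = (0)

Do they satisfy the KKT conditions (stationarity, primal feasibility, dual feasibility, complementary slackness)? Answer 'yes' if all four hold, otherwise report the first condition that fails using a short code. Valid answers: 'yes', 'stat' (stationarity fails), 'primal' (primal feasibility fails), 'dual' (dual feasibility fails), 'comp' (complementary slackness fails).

Gradient of f: grad f(x) = Q x + c = (0, 0)
Constraint values g_i(x) = a_i^T x - b_i:
  g_1((-3, -1)) = 0
Stationarity residual: grad f(x) + sum_i lambda_i a_i = (0, 0)
  -> stationarity OK
Primal feasibility (all g_i <= 0): OK
Dual feasibility (all lambda_i >= 0): OK
Complementary slackness (lambda_i * g_i(x) = 0 for all i): OK

Verdict: yes, KKT holds.

yes


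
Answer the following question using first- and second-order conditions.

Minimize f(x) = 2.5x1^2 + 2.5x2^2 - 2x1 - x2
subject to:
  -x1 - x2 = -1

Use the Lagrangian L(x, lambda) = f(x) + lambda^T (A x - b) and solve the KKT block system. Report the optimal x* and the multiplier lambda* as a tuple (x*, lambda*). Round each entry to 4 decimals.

Form the Lagrangian:
  L(x, lambda) = (1/2) x^T Q x + c^T x + lambda^T (A x - b)
Stationarity (grad_x L = 0): Q x + c + A^T lambda = 0.
Primal feasibility: A x = b.

This gives the KKT block system:
  [ Q   A^T ] [ x     ]   [-c ]
  [ A    0  ] [ lambda ] = [ b ]

Solving the linear system:
  x*      = (0.6, 0.4)
  lambda* = (1)
  f(x*)   = -0.3

x* = (0.6, 0.4), lambda* = (1)


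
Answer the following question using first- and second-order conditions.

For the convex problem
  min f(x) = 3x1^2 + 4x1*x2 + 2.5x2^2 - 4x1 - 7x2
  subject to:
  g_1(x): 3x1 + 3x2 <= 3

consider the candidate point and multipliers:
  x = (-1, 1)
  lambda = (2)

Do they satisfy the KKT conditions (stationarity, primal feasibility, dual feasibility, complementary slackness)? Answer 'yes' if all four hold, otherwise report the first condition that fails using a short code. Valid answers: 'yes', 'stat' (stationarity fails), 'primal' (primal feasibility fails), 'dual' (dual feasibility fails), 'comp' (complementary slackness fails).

Gradient of f: grad f(x) = Q x + c = (-6, -6)
Constraint values g_i(x) = a_i^T x - b_i:
  g_1((-1, 1)) = -3
Stationarity residual: grad f(x) + sum_i lambda_i a_i = (0, 0)
  -> stationarity OK
Primal feasibility (all g_i <= 0): OK
Dual feasibility (all lambda_i >= 0): OK
Complementary slackness (lambda_i * g_i(x) = 0 for all i): FAILS

Verdict: the first failing condition is complementary_slackness -> comp.

comp


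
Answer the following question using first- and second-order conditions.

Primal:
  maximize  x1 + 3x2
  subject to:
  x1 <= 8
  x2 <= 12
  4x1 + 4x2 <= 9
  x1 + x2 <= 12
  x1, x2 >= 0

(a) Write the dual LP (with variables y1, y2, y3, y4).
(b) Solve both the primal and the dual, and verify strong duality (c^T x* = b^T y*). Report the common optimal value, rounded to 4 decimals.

The standard primal-dual pair for 'max c^T x s.t. A x <= b, x >= 0' is:
  Dual:  min b^T y  s.t.  A^T y >= c,  y >= 0.

So the dual LP is:
  minimize  8y1 + 12y2 + 9y3 + 12y4
  subject to:
    y1 + 4y3 + y4 >= 1
    y2 + 4y3 + y4 >= 3
    y1, y2, y3, y4 >= 0

Solving the primal: x* = (0, 2.25).
  primal value c^T x* = 6.75.
Solving the dual: y* = (0, 0, 0.75, 0).
  dual value b^T y* = 6.75.
Strong duality: c^T x* = b^T y*. Confirmed.

6.75


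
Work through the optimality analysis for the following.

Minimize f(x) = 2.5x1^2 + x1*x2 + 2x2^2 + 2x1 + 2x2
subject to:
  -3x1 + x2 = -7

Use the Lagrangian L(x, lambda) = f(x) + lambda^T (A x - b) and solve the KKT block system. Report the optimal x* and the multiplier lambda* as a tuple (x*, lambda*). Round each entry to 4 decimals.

Form the Lagrangian:
  L(x, lambda) = (1/2) x^T Q x + c^T x + lambda^T (A x - b)
Stationarity (grad_x L = 0): Q x + c + A^T lambda = 0.
Primal feasibility: A x = b.

This gives the KKT block system:
  [ Q   A^T ] [ x     ]   [-c ]
  [ A    0  ] [ lambda ] = [ b ]

Solving the linear system:
  x*      = (1.766, -1.7021)
  lambda* = (3.0426)
  f(x*)   = 10.7128

x* = (1.766, -1.7021), lambda* = (3.0426)


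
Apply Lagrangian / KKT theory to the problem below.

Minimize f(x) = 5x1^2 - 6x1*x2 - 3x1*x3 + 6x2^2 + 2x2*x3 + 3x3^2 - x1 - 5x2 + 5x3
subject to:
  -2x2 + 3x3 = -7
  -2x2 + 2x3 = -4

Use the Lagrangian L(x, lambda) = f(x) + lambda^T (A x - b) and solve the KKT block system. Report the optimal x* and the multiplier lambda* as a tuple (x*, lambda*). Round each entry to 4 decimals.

Form the Lagrangian:
  L(x, lambda) = (1/2) x^T Q x + c^T x + lambda^T (A x - b)
Stationarity (grad_x L = 0): Q x + c + A^T lambda = 0.
Primal feasibility: A x = b.

This gives the KKT block system:
  [ Q   A^T ] [ x     ]   [-c ]
  [ A    0  ] [ lambda ] = [ b ]

Solving the linear system:
  x*      = (-1.4, -1, -3)
  lambda* = (25.4, -32.7)
  f(x*)   = 19.2

x* = (-1.4, -1, -3), lambda* = (25.4, -32.7)


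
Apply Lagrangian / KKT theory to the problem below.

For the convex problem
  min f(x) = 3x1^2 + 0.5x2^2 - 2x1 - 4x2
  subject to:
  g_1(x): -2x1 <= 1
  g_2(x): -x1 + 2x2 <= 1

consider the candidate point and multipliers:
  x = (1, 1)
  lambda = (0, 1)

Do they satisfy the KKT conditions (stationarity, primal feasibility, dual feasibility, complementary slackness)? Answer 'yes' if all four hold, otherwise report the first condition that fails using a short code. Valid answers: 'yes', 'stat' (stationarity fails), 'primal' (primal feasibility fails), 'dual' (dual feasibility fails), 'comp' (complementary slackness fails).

Gradient of f: grad f(x) = Q x + c = (4, -3)
Constraint values g_i(x) = a_i^T x - b_i:
  g_1((1, 1)) = -3
  g_2((1, 1)) = 0
Stationarity residual: grad f(x) + sum_i lambda_i a_i = (3, -1)
  -> stationarity FAILS
Primal feasibility (all g_i <= 0): OK
Dual feasibility (all lambda_i >= 0): OK
Complementary slackness (lambda_i * g_i(x) = 0 for all i): OK

Verdict: the first failing condition is stationarity -> stat.

stat


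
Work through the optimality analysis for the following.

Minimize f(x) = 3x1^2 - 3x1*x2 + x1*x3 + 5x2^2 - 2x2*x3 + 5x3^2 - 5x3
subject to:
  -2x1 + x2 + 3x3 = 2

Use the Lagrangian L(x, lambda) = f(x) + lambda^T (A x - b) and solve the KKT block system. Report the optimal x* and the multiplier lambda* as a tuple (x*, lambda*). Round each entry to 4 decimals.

Form the Lagrangian:
  L(x, lambda) = (1/2) x^T Q x + c^T x + lambda^T (A x - b)
Stationarity (grad_x L = 0): Q x + c + A^T lambda = 0.
Primal feasibility: A x = b.

This gives the KKT block system:
  [ Q   A^T ] [ x     ]   [-c ]
  [ A    0  ] [ lambda ] = [ b ]

Solving the linear system:
  x*      = (-0.0919, 0.1009, 0.5717)
  lambda* = (-0.1413)
  f(x*)   = -1.2881

x* = (-0.0919, 0.1009, 0.5717), lambda* = (-0.1413)


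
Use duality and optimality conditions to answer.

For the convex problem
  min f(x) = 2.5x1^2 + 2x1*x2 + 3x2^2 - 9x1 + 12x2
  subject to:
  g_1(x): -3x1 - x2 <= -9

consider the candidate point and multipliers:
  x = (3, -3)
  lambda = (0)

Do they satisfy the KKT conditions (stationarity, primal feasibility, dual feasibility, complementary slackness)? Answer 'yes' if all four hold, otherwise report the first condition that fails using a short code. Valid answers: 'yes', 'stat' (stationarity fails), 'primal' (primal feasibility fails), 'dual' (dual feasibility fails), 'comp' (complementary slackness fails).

Gradient of f: grad f(x) = Q x + c = (0, 0)
Constraint values g_i(x) = a_i^T x - b_i:
  g_1((3, -3)) = 3
Stationarity residual: grad f(x) + sum_i lambda_i a_i = (0, 0)
  -> stationarity OK
Primal feasibility (all g_i <= 0): FAILS
Dual feasibility (all lambda_i >= 0): OK
Complementary slackness (lambda_i * g_i(x) = 0 for all i): OK

Verdict: the first failing condition is primal_feasibility -> primal.

primal


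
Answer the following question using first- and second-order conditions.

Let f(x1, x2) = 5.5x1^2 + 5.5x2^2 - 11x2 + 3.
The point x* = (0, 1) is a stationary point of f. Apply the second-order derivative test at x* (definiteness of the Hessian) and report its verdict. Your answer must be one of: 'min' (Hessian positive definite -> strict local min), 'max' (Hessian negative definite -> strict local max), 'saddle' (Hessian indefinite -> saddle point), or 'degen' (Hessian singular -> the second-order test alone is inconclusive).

Compute the Hessian H = grad^2 f:
  H = [[11, 0], [0, 11]]
Verify stationarity: grad f(x*) = H x* + g = (0, 0).
Eigenvalues of H: 11, 11.
Both eigenvalues > 0, so H is positive definite -> x* is a strict local min.

min


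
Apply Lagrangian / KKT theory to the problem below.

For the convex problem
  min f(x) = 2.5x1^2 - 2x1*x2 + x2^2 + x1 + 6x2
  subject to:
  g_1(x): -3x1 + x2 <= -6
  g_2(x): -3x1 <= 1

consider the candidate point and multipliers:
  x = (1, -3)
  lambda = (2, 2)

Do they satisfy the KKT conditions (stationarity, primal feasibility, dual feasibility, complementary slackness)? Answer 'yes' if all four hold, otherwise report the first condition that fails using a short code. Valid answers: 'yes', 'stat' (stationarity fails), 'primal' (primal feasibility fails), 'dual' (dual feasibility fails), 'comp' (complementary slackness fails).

Gradient of f: grad f(x) = Q x + c = (12, -2)
Constraint values g_i(x) = a_i^T x - b_i:
  g_1((1, -3)) = 0
  g_2((1, -3)) = -4
Stationarity residual: grad f(x) + sum_i lambda_i a_i = (0, 0)
  -> stationarity OK
Primal feasibility (all g_i <= 0): OK
Dual feasibility (all lambda_i >= 0): OK
Complementary slackness (lambda_i * g_i(x) = 0 for all i): FAILS

Verdict: the first failing condition is complementary_slackness -> comp.

comp


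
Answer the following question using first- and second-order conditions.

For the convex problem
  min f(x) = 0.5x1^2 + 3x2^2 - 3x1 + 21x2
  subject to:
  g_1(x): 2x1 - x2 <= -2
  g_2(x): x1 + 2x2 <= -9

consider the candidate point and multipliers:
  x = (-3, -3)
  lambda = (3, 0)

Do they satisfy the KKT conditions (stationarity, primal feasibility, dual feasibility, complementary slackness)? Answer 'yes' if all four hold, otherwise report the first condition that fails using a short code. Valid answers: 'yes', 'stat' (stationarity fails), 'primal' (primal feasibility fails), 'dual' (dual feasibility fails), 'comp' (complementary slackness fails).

Gradient of f: grad f(x) = Q x + c = (-6, 3)
Constraint values g_i(x) = a_i^T x - b_i:
  g_1((-3, -3)) = -1
  g_2((-3, -3)) = 0
Stationarity residual: grad f(x) + sum_i lambda_i a_i = (0, 0)
  -> stationarity OK
Primal feasibility (all g_i <= 0): OK
Dual feasibility (all lambda_i >= 0): OK
Complementary slackness (lambda_i * g_i(x) = 0 for all i): FAILS

Verdict: the first failing condition is complementary_slackness -> comp.

comp


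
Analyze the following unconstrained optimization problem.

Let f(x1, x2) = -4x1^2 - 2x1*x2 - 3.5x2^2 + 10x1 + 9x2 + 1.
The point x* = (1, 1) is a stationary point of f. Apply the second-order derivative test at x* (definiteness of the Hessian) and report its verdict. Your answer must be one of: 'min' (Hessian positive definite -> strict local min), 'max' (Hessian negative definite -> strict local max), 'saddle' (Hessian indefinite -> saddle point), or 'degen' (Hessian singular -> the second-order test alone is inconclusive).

Compute the Hessian H = grad^2 f:
  H = [[-8, -2], [-2, -7]]
Verify stationarity: grad f(x*) = H x* + g = (0, 0).
Eigenvalues of H: -9.5616, -5.4384.
Both eigenvalues < 0, so H is negative definite -> x* is a strict local max.

max


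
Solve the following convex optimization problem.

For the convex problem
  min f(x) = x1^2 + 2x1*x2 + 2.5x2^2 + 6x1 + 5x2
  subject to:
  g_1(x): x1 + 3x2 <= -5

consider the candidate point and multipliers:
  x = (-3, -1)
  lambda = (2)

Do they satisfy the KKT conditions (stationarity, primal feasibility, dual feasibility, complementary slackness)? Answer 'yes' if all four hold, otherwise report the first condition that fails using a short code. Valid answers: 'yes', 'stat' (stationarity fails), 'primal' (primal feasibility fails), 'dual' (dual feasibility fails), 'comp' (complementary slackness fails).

Gradient of f: grad f(x) = Q x + c = (-2, -6)
Constraint values g_i(x) = a_i^T x - b_i:
  g_1((-3, -1)) = -1
Stationarity residual: grad f(x) + sum_i lambda_i a_i = (0, 0)
  -> stationarity OK
Primal feasibility (all g_i <= 0): OK
Dual feasibility (all lambda_i >= 0): OK
Complementary slackness (lambda_i * g_i(x) = 0 for all i): FAILS

Verdict: the first failing condition is complementary_slackness -> comp.

comp


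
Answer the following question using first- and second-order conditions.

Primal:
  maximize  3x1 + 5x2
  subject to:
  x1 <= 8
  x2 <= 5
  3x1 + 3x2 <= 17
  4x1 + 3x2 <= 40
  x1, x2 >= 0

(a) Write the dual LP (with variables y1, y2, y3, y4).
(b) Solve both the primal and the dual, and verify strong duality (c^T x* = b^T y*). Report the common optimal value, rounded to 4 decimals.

The standard primal-dual pair for 'max c^T x s.t. A x <= b, x >= 0' is:
  Dual:  min b^T y  s.t.  A^T y >= c,  y >= 0.

So the dual LP is:
  minimize  8y1 + 5y2 + 17y3 + 40y4
  subject to:
    y1 + 3y3 + 4y4 >= 3
    y2 + 3y3 + 3y4 >= 5
    y1, y2, y3, y4 >= 0

Solving the primal: x* = (0.6667, 5).
  primal value c^T x* = 27.
Solving the dual: y* = (0, 2, 1, 0).
  dual value b^T y* = 27.
Strong duality: c^T x* = b^T y*. Confirmed.

27


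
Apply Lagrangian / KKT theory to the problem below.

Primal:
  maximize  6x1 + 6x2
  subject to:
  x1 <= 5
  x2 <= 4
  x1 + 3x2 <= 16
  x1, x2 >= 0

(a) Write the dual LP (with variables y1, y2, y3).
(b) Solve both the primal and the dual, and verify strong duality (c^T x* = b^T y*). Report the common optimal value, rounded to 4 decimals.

The standard primal-dual pair for 'max c^T x s.t. A x <= b, x >= 0' is:
  Dual:  min b^T y  s.t.  A^T y >= c,  y >= 0.

So the dual LP is:
  minimize  5y1 + 4y2 + 16y3
  subject to:
    y1 + y3 >= 6
    y2 + 3y3 >= 6
    y1, y2, y3 >= 0

Solving the primal: x* = (5, 3.6667).
  primal value c^T x* = 52.
Solving the dual: y* = (4, 0, 2).
  dual value b^T y* = 52.
Strong duality: c^T x* = b^T y*. Confirmed.

52


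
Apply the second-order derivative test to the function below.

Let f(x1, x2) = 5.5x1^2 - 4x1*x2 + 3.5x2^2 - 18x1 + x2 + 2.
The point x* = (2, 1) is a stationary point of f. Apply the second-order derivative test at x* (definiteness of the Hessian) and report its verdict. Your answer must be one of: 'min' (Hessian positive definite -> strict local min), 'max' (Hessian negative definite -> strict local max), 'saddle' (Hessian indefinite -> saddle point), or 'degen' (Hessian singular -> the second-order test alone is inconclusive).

Compute the Hessian H = grad^2 f:
  H = [[11, -4], [-4, 7]]
Verify stationarity: grad f(x*) = H x* + g = (0, 0).
Eigenvalues of H: 4.5279, 13.4721.
Both eigenvalues > 0, so H is positive definite -> x* is a strict local min.

min


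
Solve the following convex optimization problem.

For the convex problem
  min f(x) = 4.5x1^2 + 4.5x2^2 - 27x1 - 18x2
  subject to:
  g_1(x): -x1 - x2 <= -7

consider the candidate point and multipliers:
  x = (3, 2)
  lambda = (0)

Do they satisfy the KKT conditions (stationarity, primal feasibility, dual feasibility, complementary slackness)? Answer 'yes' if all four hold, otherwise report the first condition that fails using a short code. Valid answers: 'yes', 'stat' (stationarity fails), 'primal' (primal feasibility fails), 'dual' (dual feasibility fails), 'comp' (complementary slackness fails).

Gradient of f: grad f(x) = Q x + c = (0, 0)
Constraint values g_i(x) = a_i^T x - b_i:
  g_1((3, 2)) = 2
Stationarity residual: grad f(x) + sum_i lambda_i a_i = (0, 0)
  -> stationarity OK
Primal feasibility (all g_i <= 0): FAILS
Dual feasibility (all lambda_i >= 0): OK
Complementary slackness (lambda_i * g_i(x) = 0 for all i): OK

Verdict: the first failing condition is primal_feasibility -> primal.

primal


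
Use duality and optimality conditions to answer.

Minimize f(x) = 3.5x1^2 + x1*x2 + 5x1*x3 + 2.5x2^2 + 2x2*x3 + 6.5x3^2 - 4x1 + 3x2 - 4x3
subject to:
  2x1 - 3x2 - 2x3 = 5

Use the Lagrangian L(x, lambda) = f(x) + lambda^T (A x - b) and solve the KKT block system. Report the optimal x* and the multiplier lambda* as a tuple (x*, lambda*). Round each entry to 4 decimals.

Form the Lagrangian:
  L(x, lambda) = (1/2) x^T Q x + c^T x + lambda^T (A x - b)
Stationarity (grad_x L = 0): Q x + c + A^T lambda = 0.
Primal feasibility: A x = b.

This gives the KKT block system:
  [ Q   A^T ] [ x     ]   [-c ]
  [ A    0  ] [ lambda ] = [ b ]

Solving the linear system:
  x*      = (0.8517, -1.1436, 0.0672)
  lambda* = (-0.5773)
  f(x*)   = -2.11

x* = (0.8517, -1.1436, 0.0672), lambda* = (-0.5773)


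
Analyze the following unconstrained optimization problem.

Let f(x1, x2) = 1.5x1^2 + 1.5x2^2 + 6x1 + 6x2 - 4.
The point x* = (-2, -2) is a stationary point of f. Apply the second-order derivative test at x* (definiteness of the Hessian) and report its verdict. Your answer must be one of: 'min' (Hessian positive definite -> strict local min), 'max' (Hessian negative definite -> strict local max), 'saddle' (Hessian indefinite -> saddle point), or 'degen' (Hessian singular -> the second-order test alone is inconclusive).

Compute the Hessian H = grad^2 f:
  H = [[3, 0], [0, 3]]
Verify stationarity: grad f(x*) = H x* + g = (0, 0).
Eigenvalues of H: 3, 3.
Both eigenvalues > 0, so H is positive definite -> x* is a strict local min.

min


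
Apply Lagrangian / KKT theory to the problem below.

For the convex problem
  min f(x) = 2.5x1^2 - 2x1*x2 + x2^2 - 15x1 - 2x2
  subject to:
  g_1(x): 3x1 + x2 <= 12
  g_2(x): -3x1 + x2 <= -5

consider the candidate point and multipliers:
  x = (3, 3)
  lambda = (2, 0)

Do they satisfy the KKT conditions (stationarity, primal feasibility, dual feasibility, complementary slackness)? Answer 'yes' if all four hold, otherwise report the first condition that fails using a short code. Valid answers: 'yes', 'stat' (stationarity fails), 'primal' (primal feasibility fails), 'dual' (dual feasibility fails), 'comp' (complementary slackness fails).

Gradient of f: grad f(x) = Q x + c = (-6, -2)
Constraint values g_i(x) = a_i^T x - b_i:
  g_1((3, 3)) = 0
  g_2((3, 3)) = -1
Stationarity residual: grad f(x) + sum_i lambda_i a_i = (0, 0)
  -> stationarity OK
Primal feasibility (all g_i <= 0): OK
Dual feasibility (all lambda_i >= 0): OK
Complementary slackness (lambda_i * g_i(x) = 0 for all i): OK

Verdict: yes, KKT holds.

yes


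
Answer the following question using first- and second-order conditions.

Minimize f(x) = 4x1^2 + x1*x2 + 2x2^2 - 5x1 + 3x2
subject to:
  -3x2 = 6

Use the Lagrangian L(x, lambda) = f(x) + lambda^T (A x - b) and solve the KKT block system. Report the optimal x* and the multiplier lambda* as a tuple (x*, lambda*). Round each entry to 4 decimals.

Form the Lagrangian:
  L(x, lambda) = (1/2) x^T Q x + c^T x + lambda^T (A x - b)
Stationarity (grad_x L = 0): Q x + c + A^T lambda = 0.
Primal feasibility: A x = b.

This gives the KKT block system:
  [ Q   A^T ] [ x     ]   [-c ]
  [ A    0  ] [ lambda ] = [ b ]

Solving the linear system:
  x*      = (0.875, -2)
  lambda* = (-1.375)
  f(x*)   = -1.0625

x* = (0.875, -2), lambda* = (-1.375)


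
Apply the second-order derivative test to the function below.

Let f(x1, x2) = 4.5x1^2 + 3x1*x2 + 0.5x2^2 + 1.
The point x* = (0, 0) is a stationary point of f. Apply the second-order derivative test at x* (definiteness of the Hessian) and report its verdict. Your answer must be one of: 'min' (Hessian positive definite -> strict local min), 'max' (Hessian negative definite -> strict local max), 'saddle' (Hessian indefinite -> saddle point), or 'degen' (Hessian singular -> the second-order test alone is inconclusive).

Compute the Hessian H = grad^2 f:
  H = [[9, 3], [3, 1]]
Verify stationarity: grad f(x*) = H x* + g = (0, 0).
Eigenvalues of H: 0, 10.
H has a zero eigenvalue (singular; positive semidefinite but not definite), so H is neither positive definite, negative definite, nor indefinite. The second-order test alone is inconclusive -> degen.
(Indeed, f is constant along the null direction of H through x*, so x* is not a strict local extremum.)

degen


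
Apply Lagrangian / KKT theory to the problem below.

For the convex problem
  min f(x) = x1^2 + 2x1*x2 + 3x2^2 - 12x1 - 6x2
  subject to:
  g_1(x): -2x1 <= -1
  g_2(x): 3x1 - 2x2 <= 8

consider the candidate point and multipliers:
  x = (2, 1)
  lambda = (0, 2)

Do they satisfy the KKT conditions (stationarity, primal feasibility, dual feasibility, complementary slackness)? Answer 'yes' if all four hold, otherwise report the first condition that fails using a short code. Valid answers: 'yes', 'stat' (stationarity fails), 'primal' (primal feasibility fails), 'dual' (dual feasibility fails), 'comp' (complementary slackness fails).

Gradient of f: grad f(x) = Q x + c = (-6, 4)
Constraint values g_i(x) = a_i^T x - b_i:
  g_1((2, 1)) = -3
  g_2((2, 1)) = -4
Stationarity residual: grad f(x) + sum_i lambda_i a_i = (0, 0)
  -> stationarity OK
Primal feasibility (all g_i <= 0): OK
Dual feasibility (all lambda_i >= 0): OK
Complementary slackness (lambda_i * g_i(x) = 0 for all i): FAILS

Verdict: the first failing condition is complementary_slackness -> comp.

comp


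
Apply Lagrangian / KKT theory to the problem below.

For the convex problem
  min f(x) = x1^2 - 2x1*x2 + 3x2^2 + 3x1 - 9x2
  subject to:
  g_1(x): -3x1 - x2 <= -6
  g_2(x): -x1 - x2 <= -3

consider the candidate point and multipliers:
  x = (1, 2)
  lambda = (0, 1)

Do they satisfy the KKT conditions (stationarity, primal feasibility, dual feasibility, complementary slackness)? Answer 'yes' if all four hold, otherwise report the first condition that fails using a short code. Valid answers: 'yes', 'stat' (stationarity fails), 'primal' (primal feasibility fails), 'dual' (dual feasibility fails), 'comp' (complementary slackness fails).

Gradient of f: grad f(x) = Q x + c = (1, 1)
Constraint values g_i(x) = a_i^T x - b_i:
  g_1((1, 2)) = 1
  g_2((1, 2)) = 0
Stationarity residual: grad f(x) + sum_i lambda_i a_i = (0, 0)
  -> stationarity OK
Primal feasibility (all g_i <= 0): FAILS
Dual feasibility (all lambda_i >= 0): OK
Complementary slackness (lambda_i * g_i(x) = 0 for all i): OK

Verdict: the first failing condition is primal_feasibility -> primal.

primal


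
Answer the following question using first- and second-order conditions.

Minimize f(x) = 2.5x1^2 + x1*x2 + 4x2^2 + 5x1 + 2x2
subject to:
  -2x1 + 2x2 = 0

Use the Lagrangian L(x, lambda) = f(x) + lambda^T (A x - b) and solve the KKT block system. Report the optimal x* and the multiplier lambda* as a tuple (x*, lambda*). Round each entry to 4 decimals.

Form the Lagrangian:
  L(x, lambda) = (1/2) x^T Q x + c^T x + lambda^T (A x - b)
Stationarity (grad_x L = 0): Q x + c + A^T lambda = 0.
Primal feasibility: A x = b.

This gives the KKT block system:
  [ Q   A^T ] [ x     ]   [-c ]
  [ A    0  ] [ lambda ] = [ b ]

Solving the linear system:
  x*      = (-0.4667, -0.4667)
  lambda* = (1.1)
  f(x*)   = -1.6333

x* = (-0.4667, -0.4667), lambda* = (1.1)


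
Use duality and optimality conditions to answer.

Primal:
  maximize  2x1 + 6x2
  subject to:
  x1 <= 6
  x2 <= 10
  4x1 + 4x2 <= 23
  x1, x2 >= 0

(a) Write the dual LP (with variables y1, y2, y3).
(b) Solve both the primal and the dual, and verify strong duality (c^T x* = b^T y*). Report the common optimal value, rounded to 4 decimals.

The standard primal-dual pair for 'max c^T x s.t. A x <= b, x >= 0' is:
  Dual:  min b^T y  s.t.  A^T y >= c,  y >= 0.

So the dual LP is:
  minimize  6y1 + 10y2 + 23y3
  subject to:
    y1 + 4y3 >= 2
    y2 + 4y3 >= 6
    y1, y2, y3 >= 0

Solving the primal: x* = (0, 5.75).
  primal value c^T x* = 34.5.
Solving the dual: y* = (0, 0, 1.5).
  dual value b^T y* = 34.5.
Strong duality: c^T x* = b^T y*. Confirmed.

34.5


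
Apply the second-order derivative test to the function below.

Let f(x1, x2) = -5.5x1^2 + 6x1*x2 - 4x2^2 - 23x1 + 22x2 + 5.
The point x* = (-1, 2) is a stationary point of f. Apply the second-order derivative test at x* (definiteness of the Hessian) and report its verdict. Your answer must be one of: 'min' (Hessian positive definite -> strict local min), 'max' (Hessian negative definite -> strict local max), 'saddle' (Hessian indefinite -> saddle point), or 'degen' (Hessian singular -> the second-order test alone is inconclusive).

Compute the Hessian H = grad^2 f:
  H = [[-11, 6], [6, -8]]
Verify stationarity: grad f(x*) = H x* + g = (0, 0).
Eigenvalues of H: -15.6847, -3.3153.
Both eigenvalues < 0, so H is negative definite -> x* is a strict local max.

max


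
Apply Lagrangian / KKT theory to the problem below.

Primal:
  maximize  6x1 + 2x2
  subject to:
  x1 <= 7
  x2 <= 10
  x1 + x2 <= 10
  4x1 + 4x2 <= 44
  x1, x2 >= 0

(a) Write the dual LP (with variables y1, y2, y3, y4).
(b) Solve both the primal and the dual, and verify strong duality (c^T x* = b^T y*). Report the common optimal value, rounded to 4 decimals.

The standard primal-dual pair for 'max c^T x s.t. A x <= b, x >= 0' is:
  Dual:  min b^T y  s.t.  A^T y >= c,  y >= 0.

So the dual LP is:
  minimize  7y1 + 10y2 + 10y3 + 44y4
  subject to:
    y1 + y3 + 4y4 >= 6
    y2 + y3 + 4y4 >= 2
    y1, y2, y3, y4 >= 0

Solving the primal: x* = (7, 3).
  primal value c^T x* = 48.
Solving the dual: y* = (4, 0, 2, 0).
  dual value b^T y* = 48.
Strong duality: c^T x* = b^T y*. Confirmed.

48


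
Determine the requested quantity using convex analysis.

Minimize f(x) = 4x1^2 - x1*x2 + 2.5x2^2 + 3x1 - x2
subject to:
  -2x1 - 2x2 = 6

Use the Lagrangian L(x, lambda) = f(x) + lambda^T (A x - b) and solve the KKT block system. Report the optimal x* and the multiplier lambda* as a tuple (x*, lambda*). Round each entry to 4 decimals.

Form the Lagrangian:
  L(x, lambda) = (1/2) x^T Q x + c^T x + lambda^T (A x - b)
Stationarity (grad_x L = 0): Q x + c + A^T lambda = 0.
Primal feasibility: A x = b.

This gives the KKT block system:
  [ Q   A^T ] [ x     ]   [-c ]
  [ A    0  ] [ lambda ] = [ b ]

Solving the linear system:
  x*      = (-1.4667, -1.5333)
  lambda* = (-3.6)
  f(x*)   = 9.3667

x* = (-1.4667, -1.5333), lambda* = (-3.6)


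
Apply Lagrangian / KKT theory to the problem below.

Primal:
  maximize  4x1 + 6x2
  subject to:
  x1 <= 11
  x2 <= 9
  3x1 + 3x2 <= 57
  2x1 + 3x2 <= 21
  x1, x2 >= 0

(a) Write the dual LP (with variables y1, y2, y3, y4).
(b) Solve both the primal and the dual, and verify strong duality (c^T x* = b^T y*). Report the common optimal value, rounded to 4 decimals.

The standard primal-dual pair for 'max c^T x s.t. A x <= b, x >= 0' is:
  Dual:  min b^T y  s.t.  A^T y >= c,  y >= 0.

So the dual LP is:
  minimize  11y1 + 9y2 + 57y3 + 21y4
  subject to:
    y1 + 3y3 + 2y4 >= 4
    y2 + 3y3 + 3y4 >= 6
    y1, y2, y3, y4 >= 0

Solving the primal: x* = (10.5, 0).
  primal value c^T x* = 42.
Solving the dual: y* = (0, 0, 0, 2).
  dual value b^T y* = 42.
Strong duality: c^T x* = b^T y*. Confirmed.

42


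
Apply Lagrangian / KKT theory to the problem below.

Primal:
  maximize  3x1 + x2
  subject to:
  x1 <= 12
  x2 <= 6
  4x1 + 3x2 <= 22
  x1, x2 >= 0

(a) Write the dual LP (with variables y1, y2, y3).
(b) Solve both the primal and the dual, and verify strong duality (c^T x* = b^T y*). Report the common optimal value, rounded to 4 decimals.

The standard primal-dual pair for 'max c^T x s.t. A x <= b, x >= 0' is:
  Dual:  min b^T y  s.t.  A^T y >= c,  y >= 0.

So the dual LP is:
  minimize  12y1 + 6y2 + 22y3
  subject to:
    y1 + 4y3 >= 3
    y2 + 3y3 >= 1
    y1, y2, y3 >= 0

Solving the primal: x* = (5.5, 0).
  primal value c^T x* = 16.5.
Solving the dual: y* = (0, 0, 0.75).
  dual value b^T y* = 16.5.
Strong duality: c^T x* = b^T y*. Confirmed.

16.5


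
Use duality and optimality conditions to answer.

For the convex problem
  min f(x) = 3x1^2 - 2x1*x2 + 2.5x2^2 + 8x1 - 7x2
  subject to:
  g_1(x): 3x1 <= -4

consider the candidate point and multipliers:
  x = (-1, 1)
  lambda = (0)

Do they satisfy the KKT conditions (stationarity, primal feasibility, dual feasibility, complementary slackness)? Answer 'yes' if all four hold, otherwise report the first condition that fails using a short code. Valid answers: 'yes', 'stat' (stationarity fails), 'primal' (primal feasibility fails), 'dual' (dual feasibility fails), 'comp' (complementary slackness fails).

Gradient of f: grad f(x) = Q x + c = (0, 0)
Constraint values g_i(x) = a_i^T x - b_i:
  g_1((-1, 1)) = 1
Stationarity residual: grad f(x) + sum_i lambda_i a_i = (0, 0)
  -> stationarity OK
Primal feasibility (all g_i <= 0): FAILS
Dual feasibility (all lambda_i >= 0): OK
Complementary slackness (lambda_i * g_i(x) = 0 for all i): OK

Verdict: the first failing condition is primal_feasibility -> primal.

primal


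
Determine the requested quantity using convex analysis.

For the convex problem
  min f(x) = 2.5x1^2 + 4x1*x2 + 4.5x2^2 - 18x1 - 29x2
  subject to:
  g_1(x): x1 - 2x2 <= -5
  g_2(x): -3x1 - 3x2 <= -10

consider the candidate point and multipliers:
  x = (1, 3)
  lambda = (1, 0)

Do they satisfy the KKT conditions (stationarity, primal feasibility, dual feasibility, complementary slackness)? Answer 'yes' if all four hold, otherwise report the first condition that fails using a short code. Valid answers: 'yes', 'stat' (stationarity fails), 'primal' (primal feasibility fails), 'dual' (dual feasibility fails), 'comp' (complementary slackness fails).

Gradient of f: grad f(x) = Q x + c = (-1, 2)
Constraint values g_i(x) = a_i^T x - b_i:
  g_1((1, 3)) = 0
  g_2((1, 3)) = -2
Stationarity residual: grad f(x) + sum_i lambda_i a_i = (0, 0)
  -> stationarity OK
Primal feasibility (all g_i <= 0): OK
Dual feasibility (all lambda_i >= 0): OK
Complementary slackness (lambda_i * g_i(x) = 0 for all i): OK

Verdict: yes, KKT holds.

yes


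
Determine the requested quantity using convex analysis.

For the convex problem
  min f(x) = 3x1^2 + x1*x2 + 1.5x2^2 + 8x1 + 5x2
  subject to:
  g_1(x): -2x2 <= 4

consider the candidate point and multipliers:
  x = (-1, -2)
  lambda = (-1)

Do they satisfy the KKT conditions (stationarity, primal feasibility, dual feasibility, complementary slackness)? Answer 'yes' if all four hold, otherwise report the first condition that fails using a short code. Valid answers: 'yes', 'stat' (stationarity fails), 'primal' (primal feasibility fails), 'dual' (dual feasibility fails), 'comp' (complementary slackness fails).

Gradient of f: grad f(x) = Q x + c = (0, -2)
Constraint values g_i(x) = a_i^T x - b_i:
  g_1((-1, -2)) = 0
Stationarity residual: grad f(x) + sum_i lambda_i a_i = (0, 0)
  -> stationarity OK
Primal feasibility (all g_i <= 0): OK
Dual feasibility (all lambda_i >= 0): FAILS
Complementary slackness (lambda_i * g_i(x) = 0 for all i): OK

Verdict: the first failing condition is dual_feasibility -> dual.

dual


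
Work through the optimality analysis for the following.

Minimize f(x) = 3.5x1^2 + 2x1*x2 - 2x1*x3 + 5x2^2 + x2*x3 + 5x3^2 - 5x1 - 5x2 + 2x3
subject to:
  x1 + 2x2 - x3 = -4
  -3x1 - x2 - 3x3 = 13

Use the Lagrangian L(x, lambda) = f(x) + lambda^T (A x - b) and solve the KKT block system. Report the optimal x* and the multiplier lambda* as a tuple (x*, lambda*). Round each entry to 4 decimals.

Form the Lagrangian:
  L(x, lambda) = (1/2) x^T Q x + c^T x + lambda^T (A x - b)
Stationarity (grad_x L = 0): Q x + c + A^T lambda = 0.
Primal feasibility: A x = b.

This gives the KKT block system:
  [ Q   A^T ] [ x     ]   [-c ]
  [ A    0  ] [ lambda ] = [ b ]

Solving the linear system:
  x*      = (-2.7513, -1.2132, -1.1777)
  lambda* = (9.4213, -4.9695)
  f(x*)   = 59.8782

x* = (-2.7513, -1.2132, -1.1777), lambda* = (9.4213, -4.9695)


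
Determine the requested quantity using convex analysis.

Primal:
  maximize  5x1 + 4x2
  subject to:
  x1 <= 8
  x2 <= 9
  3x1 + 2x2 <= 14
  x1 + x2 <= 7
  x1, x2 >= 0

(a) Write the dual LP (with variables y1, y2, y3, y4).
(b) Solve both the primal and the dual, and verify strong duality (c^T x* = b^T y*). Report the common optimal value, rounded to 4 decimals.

The standard primal-dual pair for 'max c^T x s.t. A x <= b, x >= 0' is:
  Dual:  min b^T y  s.t.  A^T y >= c,  y >= 0.

So the dual LP is:
  minimize  8y1 + 9y2 + 14y3 + 7y4
  subject to:
    y1 + 3y3 + y4 >= 5
    y2 + 2y3 + y4 >= 4
    y1, y2, y3, y4 >= 0

Solving the primal: x* = (0, 7).
  primal value c^T x* = 28.
Solving the dual: y* = (0, 0, 1, 2).
  dual value b^T y* = 28.
Strong duality: c^T x* = b^T y*. Confirmed.

28


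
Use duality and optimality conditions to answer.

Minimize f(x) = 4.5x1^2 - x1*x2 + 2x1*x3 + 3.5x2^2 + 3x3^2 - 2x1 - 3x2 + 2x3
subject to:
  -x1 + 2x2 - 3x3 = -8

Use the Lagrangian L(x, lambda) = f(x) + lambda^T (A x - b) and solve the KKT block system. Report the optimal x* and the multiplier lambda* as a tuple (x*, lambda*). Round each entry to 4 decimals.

Form the Lagrangian:
  L(x, lambda) = (1/2) x^T Q x + c^T x + lambda^T (A x - b)
Stationarity (grad_x L = 0): Q x + c + A^T lambda = 0.
Primal feasibility: A x = b.

This gives the KKT block system:
  [ Q   A^T ] [ x     ]   [-c ]
  [ A    0  ] [ lambda ] = [ b ]

Solving the linear system:
  x*      = (0.2109, -0.9092, 1.9902)
  lambda* = (4.7877)
  f(x*)   = 22.294

x* = (0.2109, -0.9092, 1.9902), lambda* = (4.7877)


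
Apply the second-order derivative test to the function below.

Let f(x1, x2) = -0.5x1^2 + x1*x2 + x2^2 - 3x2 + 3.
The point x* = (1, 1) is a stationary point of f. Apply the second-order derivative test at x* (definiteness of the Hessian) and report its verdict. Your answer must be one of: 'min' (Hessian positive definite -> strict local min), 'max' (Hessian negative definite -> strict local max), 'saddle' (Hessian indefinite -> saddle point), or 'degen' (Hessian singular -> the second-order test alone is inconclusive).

Compute the Hessian H = grad^2 f:
  H = [[-1, 1], [1, 2]]
Verify stationarity: grad f(x*) = H x* + g = (0, 0).
Eigenvalues of H: -1.3028, 2.3028.
Eigenvalues have mixed signs, so H is indefinite -> x* is a saddle point.

saddle


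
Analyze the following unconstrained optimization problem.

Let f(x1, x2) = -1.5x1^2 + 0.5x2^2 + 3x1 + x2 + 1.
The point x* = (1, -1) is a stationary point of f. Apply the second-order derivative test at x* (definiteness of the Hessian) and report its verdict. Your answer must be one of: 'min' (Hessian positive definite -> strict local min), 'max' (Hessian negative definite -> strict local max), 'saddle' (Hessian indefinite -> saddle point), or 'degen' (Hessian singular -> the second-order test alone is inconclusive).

Compute the Hessian H = grad^2 f:
  H = [[-3, 0], [0, 1]]
Verify stationarity: grad f(x*) = H x* + g = (0, 0).
Eigenvalues of H: -3, 1.
Eigenvalues have mixed signs, so H is indefinite -> x* is a saddle point.

saddle
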